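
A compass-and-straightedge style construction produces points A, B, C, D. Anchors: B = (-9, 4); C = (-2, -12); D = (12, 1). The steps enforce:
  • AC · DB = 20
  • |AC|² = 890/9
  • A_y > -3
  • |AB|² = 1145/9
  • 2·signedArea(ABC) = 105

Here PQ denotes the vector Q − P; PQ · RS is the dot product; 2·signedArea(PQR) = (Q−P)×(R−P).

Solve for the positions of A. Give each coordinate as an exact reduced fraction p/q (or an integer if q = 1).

1. A_x = 1/3  [2·signedArea(ABC) = 105 ∩ AC · DB = 20]
2. A_y = -7/3  [2·signedArea(ABC) = 105 ∩ AC · DB = 20]
   → A = (1/3, -7/3)

A = (1/3, -7/3)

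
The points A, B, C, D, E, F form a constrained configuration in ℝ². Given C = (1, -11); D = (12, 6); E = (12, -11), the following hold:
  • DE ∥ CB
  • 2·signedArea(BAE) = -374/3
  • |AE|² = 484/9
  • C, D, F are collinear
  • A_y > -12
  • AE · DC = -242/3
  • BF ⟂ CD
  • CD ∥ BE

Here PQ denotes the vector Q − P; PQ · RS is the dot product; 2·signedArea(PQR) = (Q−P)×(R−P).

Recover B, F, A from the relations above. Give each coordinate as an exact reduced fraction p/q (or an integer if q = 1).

1. B_x = 1  [CD ∥ BE ∩ DE ∥ CB]
2. B_y = -28  [CD ∥ BE ∩ DE ∥ CB]
   → B = (1, -28)
3. F_x = -2769/410  [C, D, F are collinear ∩ BF ⟂ CD]
4. F_y = -9423/410  [C, D, F are collinear ∩ BF ⟂ CD]
   → F = (-2769/410, -9423/410)
5. A_x = 14/3  [AE · DC = -242/3 ∩ 2·signedArea(BAE) = -374/3]
6. A_y = -11  [AE · DC = -242/3 ∩ 2·signedArea(BAE) = -374/3]
   → A = (14/3, -11)

A = (14/3, -11)
B = (1, -28)
F = (-2769/410, -9423/410)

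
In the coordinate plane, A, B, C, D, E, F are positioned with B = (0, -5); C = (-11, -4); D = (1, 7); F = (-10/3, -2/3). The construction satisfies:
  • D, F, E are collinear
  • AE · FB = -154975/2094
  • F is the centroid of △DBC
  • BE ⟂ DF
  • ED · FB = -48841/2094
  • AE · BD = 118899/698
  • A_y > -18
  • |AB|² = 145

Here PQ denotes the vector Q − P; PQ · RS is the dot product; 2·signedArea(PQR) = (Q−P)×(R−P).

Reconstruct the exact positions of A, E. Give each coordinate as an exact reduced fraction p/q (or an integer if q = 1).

A = (-1, -17)
E = (-3059/698, -1761/698)

1. E_x = -3059/698  [D, F, E are collinear ∩ BE ⟂ DF]
2. E_y = -1761/698  [D, F, E are collinear ∩ BE ⟂ DF]
   → E = (-3059/698, -1761/698)
3. A_x = -1  [AE · BD = 118899/698 ∩ AE · FB = -154975/2094]
4. A_y = -17  [AE · BD = 118899/698 ∩ AE · FB = -154975/2094]
   → A = (-1, -17)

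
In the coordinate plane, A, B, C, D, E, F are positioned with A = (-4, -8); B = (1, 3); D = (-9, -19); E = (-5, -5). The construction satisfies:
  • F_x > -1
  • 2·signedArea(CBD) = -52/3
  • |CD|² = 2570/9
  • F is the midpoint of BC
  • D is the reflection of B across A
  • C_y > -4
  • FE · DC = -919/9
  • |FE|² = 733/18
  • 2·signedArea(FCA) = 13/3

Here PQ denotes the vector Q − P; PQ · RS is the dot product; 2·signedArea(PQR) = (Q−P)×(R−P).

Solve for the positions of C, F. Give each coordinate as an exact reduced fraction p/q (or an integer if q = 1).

C = (-8/3, -10/3)
F = (-5/6, -1/6)

1. C_x = -8/3  [line 22·x + -10·y + 76/3 = 0 ∩ |CD|² = 2570/9]
2. C_y = -10/3  [line 22·x + -10·y + 76/3 = 0 ∩ |CD|² = 2570/9]
   → C = (-8/3, -10/3)
3. F_x = -5/6  [F is the midpoint of BC]
4. F_y = -1/6  [F is the midpoint of BC]
   → F = (-5/6, -1/6)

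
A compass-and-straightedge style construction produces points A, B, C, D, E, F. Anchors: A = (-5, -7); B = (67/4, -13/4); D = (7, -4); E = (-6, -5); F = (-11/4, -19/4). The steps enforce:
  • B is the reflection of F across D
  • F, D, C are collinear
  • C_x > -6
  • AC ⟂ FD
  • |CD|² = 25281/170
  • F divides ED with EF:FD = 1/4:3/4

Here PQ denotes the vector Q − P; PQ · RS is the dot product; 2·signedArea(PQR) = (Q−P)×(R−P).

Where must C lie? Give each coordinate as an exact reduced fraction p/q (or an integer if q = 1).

1. C_x = -877/170  [F, D, C are collinear ∩ AC ⟂ FD]
2. C_y = -839/170  [F, D, C are collinear ∩ AC ⟂ FD]
   → C = (-877/170, -839/170)

C = (-877/170, -839/170)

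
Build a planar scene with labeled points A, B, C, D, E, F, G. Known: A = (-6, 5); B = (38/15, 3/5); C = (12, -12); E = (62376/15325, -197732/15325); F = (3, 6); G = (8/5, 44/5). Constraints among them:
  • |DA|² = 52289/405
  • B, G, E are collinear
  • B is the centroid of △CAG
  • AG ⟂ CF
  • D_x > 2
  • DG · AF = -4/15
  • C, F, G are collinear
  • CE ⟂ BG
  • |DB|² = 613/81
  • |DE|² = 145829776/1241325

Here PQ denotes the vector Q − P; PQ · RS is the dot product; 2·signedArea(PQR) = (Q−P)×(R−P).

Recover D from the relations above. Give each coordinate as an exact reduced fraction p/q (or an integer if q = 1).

D = (128/45, -32/15)

1. D_x = 128/45  [line -9·x + -1·y + 352/15 = 0 ∩ |DA|² = 52289/405]
2. D_y = -32/15  [line -9·x + -1·y + 352/15 = 0 ∩ |DA|² = 52289/405]
   → D = (128/45, -32/15)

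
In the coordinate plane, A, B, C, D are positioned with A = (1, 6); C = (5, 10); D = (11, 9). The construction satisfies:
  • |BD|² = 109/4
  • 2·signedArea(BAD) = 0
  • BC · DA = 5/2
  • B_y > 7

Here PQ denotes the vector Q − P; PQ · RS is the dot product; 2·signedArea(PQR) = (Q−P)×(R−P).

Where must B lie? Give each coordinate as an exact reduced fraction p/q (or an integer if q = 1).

B = (6, 15/2)

1. B_x = 6  [2·signedArea(BAD) = 0 ∩ BC · DA = 5/2]
2. B_y = 15/2  [2·signedArea(BAD) = 0 ∩ BC · DA = 5/2]
   → B = (6, 15/2)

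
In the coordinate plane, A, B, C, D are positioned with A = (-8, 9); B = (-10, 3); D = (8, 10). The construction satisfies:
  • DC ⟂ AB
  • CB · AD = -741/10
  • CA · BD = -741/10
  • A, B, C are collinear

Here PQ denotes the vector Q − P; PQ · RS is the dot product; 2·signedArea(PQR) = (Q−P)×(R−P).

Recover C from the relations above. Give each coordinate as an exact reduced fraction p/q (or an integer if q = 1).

C = (-61/10, 147/10)

1. C_x = -61/10  [A, B, C are collinear ∩ DC ⟂ AB]
2. C_y = 147/10  [A, B, C are collinear ∩ DC ⟂ AB]
   → C = (-61/10, 147/10)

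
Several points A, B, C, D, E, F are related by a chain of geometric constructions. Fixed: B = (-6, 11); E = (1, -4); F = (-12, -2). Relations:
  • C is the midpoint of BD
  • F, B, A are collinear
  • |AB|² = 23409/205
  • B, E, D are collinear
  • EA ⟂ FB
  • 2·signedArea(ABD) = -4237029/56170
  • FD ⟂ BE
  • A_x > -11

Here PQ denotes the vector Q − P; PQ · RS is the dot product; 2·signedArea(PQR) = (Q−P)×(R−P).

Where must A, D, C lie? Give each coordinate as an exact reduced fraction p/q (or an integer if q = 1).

A = (-2148/205, 266/205)
C = (-2217/548, 3733/548)
D = (-573/274, 719/274)

1. A_x = -2148/205  [F, B, A are collinear ∩ EA ⟂ FB]
2. A_y = 266/205  [F, B, A are collinear ∩ EA ⟂ FB]
   → A = (-2148/205, 266/205)
3. D_x = -573/274  [B, E, D are collinear ∩ FD ⟂ BE]
4. D_y = 719/274  [B, E, D are collinear ∩ FD ⟂ BE]
   → D = (-573/274, 719/274)
5. C_x = -2217/548  [C is the midpoint of BD]
6. C_y = 3733/548  [C is the midpoint of BD]
   → C = (-2217/548, 3733/548)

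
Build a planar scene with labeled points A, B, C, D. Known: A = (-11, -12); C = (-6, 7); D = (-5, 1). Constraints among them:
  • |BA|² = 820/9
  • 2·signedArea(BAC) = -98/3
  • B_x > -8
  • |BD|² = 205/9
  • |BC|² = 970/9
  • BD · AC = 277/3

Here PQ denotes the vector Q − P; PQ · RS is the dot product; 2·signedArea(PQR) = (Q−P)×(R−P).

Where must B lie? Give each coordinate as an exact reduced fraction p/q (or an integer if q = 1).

1. B_x = -7  [2·signedArea(BAC) = -98/3 ∩ BD · AC = 277/3]
2. B_y = -10/3  [2·signedArea(BAC) = -98/3 ∩ BD · AC = 277/3]
   → B = (-7, -10/3)

B = (-7, -10/3)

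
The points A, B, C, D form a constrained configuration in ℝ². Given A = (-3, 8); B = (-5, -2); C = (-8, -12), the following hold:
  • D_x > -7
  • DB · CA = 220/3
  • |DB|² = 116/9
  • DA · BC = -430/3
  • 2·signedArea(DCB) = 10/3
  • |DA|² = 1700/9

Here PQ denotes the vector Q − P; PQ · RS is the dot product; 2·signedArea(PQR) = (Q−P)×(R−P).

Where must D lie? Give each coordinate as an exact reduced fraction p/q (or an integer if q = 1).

D = (-19/3, -16/3)

1. D_x = -19/3  [DB · CA = 220/3 ∩ 2·signedArea(DCB) = 10/3]
2. D_y = -16/3  [DB · CA = 220/3 ∩ 2·signedArea(DCB) = 10/3]
   → D = (-19/3, -16/3)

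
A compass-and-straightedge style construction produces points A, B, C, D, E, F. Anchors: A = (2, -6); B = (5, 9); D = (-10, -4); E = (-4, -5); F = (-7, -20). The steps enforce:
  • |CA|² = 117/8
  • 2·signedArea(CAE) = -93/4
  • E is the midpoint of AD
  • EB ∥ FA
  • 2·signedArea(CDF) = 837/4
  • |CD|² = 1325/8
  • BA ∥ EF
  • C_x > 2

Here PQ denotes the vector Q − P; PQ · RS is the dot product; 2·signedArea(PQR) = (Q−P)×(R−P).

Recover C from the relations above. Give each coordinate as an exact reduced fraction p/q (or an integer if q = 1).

C = (11/4, -9/4)

1. C_x = 11/4  [2·signedArea(CDF) = 837/4 ∩ 2·signedArea(CAE) = -93/4]
2. C_y = -9/4  [2·signedArea(CDF) = 837/4 ∩ 2·signedArea(CAE) = -93/4]
   → C = (11/4, -9/4)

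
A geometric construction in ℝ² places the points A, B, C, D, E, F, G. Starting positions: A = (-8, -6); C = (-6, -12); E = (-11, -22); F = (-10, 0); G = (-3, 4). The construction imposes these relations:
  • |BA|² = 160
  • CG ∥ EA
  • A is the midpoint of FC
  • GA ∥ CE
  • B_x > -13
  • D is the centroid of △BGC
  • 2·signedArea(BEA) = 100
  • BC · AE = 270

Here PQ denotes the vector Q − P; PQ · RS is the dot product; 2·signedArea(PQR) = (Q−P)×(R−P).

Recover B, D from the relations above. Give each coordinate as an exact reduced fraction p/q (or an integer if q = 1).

1. B_x = -12  [BC · AE = 270 ∩ 2·signedArea(BEA) = 100]
2. B_y = 6  [BC · AE = 270 ∩ 2·signedArea(BEA) = 100]
   → B = (-12, 6)
3. D_x = -7  [D is the centroid of △BGC]
4. D_y = -2/3  [D is the centroid of △BGC]
   → D = (-7, -2/3)

B = (-12, 6)
D = (-7, -2/3)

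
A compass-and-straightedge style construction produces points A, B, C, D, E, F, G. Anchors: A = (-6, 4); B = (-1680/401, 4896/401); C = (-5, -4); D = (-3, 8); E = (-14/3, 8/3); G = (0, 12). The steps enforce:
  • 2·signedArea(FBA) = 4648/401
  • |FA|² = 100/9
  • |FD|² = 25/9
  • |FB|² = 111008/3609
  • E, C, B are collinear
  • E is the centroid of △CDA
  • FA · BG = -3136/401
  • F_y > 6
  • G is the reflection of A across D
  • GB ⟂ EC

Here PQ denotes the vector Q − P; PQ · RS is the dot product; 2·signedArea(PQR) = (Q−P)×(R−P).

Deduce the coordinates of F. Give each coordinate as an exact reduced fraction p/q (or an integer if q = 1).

1. F_x = -4  [FA · BG = -3136/401 ∩ 2·signedArea(FBA) = 4648/401]
2. F_y = 20/3  [FA · BG = -3136/401 ∩ 2·signedArea(FBA) = 4648/401]
   → F = (-4, 20/3)

F = (-4, 20/3)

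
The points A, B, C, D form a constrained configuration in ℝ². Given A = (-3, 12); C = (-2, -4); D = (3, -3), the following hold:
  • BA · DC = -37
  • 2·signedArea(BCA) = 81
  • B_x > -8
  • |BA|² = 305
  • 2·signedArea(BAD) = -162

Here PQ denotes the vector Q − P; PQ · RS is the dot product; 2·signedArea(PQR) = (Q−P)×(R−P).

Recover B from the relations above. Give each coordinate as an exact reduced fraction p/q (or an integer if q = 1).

1. B_x = -7  [2·signedArea(BCA) = 81 ∩ BA · DC = -37]
2. B_y = -5  [2·signedArea(BCA) = 81 ∩ BA · DC = -37]
   → B = (-7, -5)

B = (-7, -5)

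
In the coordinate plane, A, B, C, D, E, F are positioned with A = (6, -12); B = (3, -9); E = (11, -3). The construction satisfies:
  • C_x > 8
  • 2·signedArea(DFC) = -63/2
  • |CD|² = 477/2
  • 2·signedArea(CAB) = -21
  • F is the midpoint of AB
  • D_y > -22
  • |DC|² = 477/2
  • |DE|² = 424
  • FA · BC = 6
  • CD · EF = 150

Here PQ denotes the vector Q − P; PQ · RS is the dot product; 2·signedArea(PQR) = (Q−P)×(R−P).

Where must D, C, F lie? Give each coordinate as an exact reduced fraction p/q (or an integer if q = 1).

C = (17/2, -15/2)
D = (1, -21)
F = (9/2, -21/2)

1. F_x = 9/2  [F is the midpoint of AB]
2. F_y = -21/2  [F is the midpoint of AB]
   → F = (9/2, -21/2)
3. C_x = 17/2  [2·signedArea(CAB) = -21 ∩ FA · BC = 6]
4. C_y = -15/2  [2·signedArea(CAB) = -21 ∩ FA · BC = 6]
   → C = (17/2, -15/2)
5. D_x = 1  [2·signedArea(DFC) = -63/2 ∩ CD · EF = 150]
6. D_y = -21  [2·signedArea(DFC) = -63/2 ∩ CD · EF = 150]
   → D = (1, -21)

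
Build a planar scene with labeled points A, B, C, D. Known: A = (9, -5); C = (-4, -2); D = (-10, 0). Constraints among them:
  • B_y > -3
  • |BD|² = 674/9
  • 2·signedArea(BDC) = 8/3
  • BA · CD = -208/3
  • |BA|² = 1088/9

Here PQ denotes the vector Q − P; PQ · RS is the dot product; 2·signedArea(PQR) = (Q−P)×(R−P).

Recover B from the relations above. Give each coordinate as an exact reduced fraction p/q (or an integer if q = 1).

1. B_x = -5/3  [2·signedArea(BDC) = 8/3 ∩ BA · CD = -208/3]
2. B_y = -7/3  [2·signedArea(BDC) = 8/3 ∩ BA · CD = -208/3]
   → B = (-5/3, -7/3)

B = (-5/3, -7/3)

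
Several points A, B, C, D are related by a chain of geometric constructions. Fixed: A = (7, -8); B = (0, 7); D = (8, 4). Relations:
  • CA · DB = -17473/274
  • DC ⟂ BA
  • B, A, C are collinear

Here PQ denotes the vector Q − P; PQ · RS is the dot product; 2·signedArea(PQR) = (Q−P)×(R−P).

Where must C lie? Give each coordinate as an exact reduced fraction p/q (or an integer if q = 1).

1. C_x = 707/274  [B, A, C are collinear ∩ DC ⟂ BA]
2. C_y = 403/274  [B, A, C are collinear ∩ DC ⟂ BA]
   → C = (707/274, 403/274)

C = (707/274, 403/274)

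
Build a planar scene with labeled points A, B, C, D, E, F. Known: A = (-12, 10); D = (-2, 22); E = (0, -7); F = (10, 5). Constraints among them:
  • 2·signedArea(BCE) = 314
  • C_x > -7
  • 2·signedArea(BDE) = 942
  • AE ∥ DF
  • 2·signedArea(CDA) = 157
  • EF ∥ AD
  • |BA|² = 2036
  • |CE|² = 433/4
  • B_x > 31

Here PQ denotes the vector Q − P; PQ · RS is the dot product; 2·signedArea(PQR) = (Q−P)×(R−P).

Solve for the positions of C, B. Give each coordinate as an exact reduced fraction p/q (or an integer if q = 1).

1. C_x = -6  [line 12·x + -10·y + 87 = 0 ∩ |CE|² = 433/4]
2. C_y = 3/2  [line 12·x + -10·y + 87 = 0 ∩ |CE|² = 433/4]
   → C = (-6, 3/2)
3. B_x = 32  [2·signedArea(BDE) = 942 ∩ 2·signedArea(BCE) = 314]
4. B_y = 0  [2·signedArea(BDE) = 942 ∩ 2·signedArea(BCE) = 314]
   → B = (32, 0)

B = (32, 0)
C = (-6, 3/2)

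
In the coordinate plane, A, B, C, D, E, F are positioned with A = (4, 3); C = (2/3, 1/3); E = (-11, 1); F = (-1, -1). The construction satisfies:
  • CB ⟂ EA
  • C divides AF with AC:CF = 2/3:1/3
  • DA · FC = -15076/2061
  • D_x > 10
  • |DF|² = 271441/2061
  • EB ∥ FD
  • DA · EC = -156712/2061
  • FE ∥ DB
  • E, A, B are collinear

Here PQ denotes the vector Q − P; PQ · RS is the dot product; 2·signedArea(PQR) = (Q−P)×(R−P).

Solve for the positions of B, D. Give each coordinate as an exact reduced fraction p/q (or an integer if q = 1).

1. B_x = 86/229  [E, A, B are collinear ∩ CB ⟂ EA]
2. B_y = 1729/687  [E, A, B are collinear ∩ CB ⟂ EA]
   → B = (86/229, 1729/687)
3. D_x = 2376/229  [FE ∥ DB ∩ EB ∥ FD]
4. D_y = 355/687  [FE ∥ DB ∩ EB ∥ FD]
   → D = (2376/229, 355/687)

B = (86/229, 1729/687)
D = (2376/229, 355/687)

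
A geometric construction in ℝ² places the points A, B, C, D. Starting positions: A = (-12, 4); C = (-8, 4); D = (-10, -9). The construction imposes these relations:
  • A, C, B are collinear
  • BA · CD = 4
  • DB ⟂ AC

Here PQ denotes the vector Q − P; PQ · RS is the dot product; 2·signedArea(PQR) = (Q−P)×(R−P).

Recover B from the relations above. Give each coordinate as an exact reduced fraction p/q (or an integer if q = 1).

B = (-10, 4)

1. B_x = -10  [A, C, B are collinear ∩ DB ⟂ AC]
2. B_y = 4  [A, C, B are collinear ∩ DB ⟂ AC]
   → B = (-10, 4)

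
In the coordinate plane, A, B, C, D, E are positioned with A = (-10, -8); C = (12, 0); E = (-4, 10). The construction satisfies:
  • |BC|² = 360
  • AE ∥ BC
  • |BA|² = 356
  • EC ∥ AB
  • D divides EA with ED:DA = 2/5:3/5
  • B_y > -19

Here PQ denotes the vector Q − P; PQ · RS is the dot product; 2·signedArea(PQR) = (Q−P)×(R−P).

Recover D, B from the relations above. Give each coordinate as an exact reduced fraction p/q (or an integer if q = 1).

1. D_x = -32/5  [D divides EA with ED:DA = 2/5:3/5]
2. D_y = 14/5  [D divides EA with ED:DA = 2/5:3/5]
   → D = (-32/5, 14/5)
3. B_x = 6  [AE ∥ BC ∩ EC ∥ AB]
4. B_y = -18  [AE ∥ BC ∩ EC ∥ AB]
   → B = (6, -18)

B = (6, -18)
D = (-32/5, 14/5)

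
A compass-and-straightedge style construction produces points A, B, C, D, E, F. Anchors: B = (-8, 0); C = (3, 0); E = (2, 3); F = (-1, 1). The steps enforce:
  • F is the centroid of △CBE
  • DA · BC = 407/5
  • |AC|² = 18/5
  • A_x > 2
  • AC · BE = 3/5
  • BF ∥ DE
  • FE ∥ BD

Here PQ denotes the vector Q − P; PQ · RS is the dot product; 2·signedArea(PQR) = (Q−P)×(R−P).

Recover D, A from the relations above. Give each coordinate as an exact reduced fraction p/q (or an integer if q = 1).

1. D_x = -5  [BF ∥ DE ∩ FE ∥ BD]
2. D_y = 2  [BF ∥ DE ∩ FE ∥ BD]
   → D = (-5, 2)
3. A_x = 12/5  [AC · BE = 3/5 ∩ DA · BC = 407/5]
4. A_y = 9/5  [AC · BE = 3/5 ∩ DA · BC = 407/5]
   → A = (12/5, 9/5)

A = (12/5, 9/5)
D = (-5, 2)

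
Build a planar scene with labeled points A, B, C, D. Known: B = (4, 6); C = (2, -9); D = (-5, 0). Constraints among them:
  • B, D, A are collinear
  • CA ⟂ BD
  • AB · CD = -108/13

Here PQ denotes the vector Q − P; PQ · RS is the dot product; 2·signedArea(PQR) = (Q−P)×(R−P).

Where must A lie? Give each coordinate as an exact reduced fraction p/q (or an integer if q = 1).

1. A_x = -56/13  [B, D, A are collinear ∩ CA ⟂ BD]
2. A_y = 6/13  [B, D, A are collinear ∩ CA ⟂ BD]
   → A = (-56/13, 6/13)

A = (-56/13, 6/13)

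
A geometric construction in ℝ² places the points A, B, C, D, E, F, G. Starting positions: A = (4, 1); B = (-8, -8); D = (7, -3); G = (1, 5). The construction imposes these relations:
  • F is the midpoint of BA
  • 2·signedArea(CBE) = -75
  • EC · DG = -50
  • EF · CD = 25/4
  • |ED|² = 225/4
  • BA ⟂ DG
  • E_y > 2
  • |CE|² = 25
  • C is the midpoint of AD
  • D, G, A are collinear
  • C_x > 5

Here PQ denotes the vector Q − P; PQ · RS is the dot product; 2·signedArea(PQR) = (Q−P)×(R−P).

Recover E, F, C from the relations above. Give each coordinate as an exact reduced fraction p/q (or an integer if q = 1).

C = (11/2, -1)
E = (5/2, 3)
F = (-2, -7/2)

1. F_x = -2  [F is the midpoint of BA]
2. F_y = -7/2  [F is the midpoint of BA]
   → F = (-2, -7/2)
3. C_x = 11/2  [C is the midpoint of AD]
4. C_y = -1  [C is the midpoint of AD]
   → C = (11/2, -1)
5. E_x = 5/2  [EF · CD = 25/4 ∩ 2·signedArea(CBE) = -75]
6. E_y = 3  [EF · CD = 25/4 ∩ 2·signedArea(CBE) = -75]
   → E = (5/2, 3)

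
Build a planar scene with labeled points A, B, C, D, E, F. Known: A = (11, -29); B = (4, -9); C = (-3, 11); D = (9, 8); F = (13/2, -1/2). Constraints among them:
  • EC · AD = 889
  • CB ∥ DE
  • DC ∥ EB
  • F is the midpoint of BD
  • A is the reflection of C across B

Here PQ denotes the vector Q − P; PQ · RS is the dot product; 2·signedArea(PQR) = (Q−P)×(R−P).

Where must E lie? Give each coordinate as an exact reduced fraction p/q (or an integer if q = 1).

1. E_x = 16  [DC ∥ EB ∩ CB ∥ DE]
2. E_y = -12  [DC ∥ EB ∩ CB ∥ DE]
   → E = (16, -12)

E = (16, -12)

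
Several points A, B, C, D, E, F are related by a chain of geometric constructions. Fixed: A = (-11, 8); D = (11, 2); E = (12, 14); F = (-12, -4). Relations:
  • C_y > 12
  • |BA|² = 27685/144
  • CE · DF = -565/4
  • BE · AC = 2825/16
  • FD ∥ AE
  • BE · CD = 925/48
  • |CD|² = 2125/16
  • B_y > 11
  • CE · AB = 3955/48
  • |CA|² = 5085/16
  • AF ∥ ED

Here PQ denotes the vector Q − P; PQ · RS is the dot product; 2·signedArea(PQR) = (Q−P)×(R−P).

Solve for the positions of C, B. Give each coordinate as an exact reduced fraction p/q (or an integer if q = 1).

B = (29/12, 23/2)
C = (25/4, 25/2)

1. C_x = 25/4  [line 23·x + 6·y + -875/4 = 0 ∩ |CD|² = 2125/16]
2. C_y = 25/2  [line 23·x + 6·y + -875/4 = 0 ∩ |CD|² = 2125/16]
   → C = (25/4, 25/2)
3. B_x = 29/12  [CE · AB = 3955/48 ∩ BE · CD = 925/48]
4. B_y = 23/2  [CE · AB = 3955/48 ∩ BE · CD = 925/48]
   → B = (29/12, 23/2)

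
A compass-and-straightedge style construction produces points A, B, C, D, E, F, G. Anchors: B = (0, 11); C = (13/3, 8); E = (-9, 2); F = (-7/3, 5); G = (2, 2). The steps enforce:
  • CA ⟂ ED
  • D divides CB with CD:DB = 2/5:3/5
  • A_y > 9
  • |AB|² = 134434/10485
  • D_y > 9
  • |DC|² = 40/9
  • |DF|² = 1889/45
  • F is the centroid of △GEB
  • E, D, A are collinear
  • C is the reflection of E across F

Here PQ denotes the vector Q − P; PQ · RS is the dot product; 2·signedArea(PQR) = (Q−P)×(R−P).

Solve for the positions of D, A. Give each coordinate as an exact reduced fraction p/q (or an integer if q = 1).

1. D_x = 13/5  [D divides CB with CD:DB = 2/5:3/5]
2. D_y = 46/5  [D divides CB with CD:DB = 2/5:3/5]
   → D = (13/5, 46/5)
3. A_x = 11581/3495  [E, D, A are collinear ∩ CA ⟂ ED]
4. A_y = 11234/1165  [E, D, A are collinear ∩ CA ⟂ ED]
   → A = (11581/3495, 11234/1165)

A = (11581/3495, 11234/1165)
D = (13/5, 46/5)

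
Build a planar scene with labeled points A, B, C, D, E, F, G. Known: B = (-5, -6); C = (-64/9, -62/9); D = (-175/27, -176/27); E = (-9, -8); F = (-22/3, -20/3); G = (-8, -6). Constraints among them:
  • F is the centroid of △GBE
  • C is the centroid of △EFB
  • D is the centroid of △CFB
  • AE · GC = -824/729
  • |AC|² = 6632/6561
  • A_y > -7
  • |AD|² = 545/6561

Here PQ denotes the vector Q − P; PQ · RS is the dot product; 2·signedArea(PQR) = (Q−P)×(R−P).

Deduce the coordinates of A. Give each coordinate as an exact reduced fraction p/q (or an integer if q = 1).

1. A_x = -502/81  [line -8/9·x + 8/9·y + 176/729 = 0 ∩ |AC|² = 6632/6561]
2. A_y = -524/81  [line -8/9·x + 8/9·y + 176/729 = 0 ∩ |AC|² = 6632/6561]
   → A = (-502/81, -524/81)

A = (-502/81, -524/81)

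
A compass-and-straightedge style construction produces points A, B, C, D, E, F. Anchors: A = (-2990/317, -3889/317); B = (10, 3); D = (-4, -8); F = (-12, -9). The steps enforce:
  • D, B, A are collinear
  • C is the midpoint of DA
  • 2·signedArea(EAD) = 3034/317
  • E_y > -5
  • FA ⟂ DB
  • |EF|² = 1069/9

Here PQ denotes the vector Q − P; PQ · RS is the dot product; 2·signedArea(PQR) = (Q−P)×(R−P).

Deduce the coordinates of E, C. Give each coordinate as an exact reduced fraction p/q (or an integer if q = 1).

1. E_x = -2  [line -1353/317·x + 1722/317·y + 5330/317 = 0 ∩ |EF|² = 1069/9]
2. E_y = -14/3  [line -1353/317·x + 1722/317·y + 5330/317 = 0 ∩ |EF|² = 1069/9]
   → E = (-2, -14/3)
3. C_x = -2129/317  [C is the midpoint of DA]
4. C_y = -6425/634  [C is the midpoint of DA]
   → C = (-2129/317, -6425/634)

C = (-2129/317, -6425/634)
E = (-2, -14/3)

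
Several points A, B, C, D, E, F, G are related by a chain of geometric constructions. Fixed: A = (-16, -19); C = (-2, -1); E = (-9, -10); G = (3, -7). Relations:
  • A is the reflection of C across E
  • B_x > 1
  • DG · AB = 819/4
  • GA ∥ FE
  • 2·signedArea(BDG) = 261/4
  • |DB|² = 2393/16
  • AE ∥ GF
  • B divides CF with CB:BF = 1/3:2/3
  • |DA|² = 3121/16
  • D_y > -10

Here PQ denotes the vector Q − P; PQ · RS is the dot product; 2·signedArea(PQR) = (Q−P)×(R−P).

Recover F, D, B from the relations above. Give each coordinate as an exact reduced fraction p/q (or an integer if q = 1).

1. F_x = 10  [GA ∥ FE ∩ AE ∥ GF]
2. F_y = 2  [GA ∥ FE ∩ AE ∥ GF]
   → F = (10, 2)
3. B_x = 2  [B divides CF with CB:BF = 1/3:2/3]
4. B_y = 0  [B divides CF with CB:BF = 1/3:2/3]
   → B = (2, 0)
5. D_x = -6  [DG · AB = 819/4 ∩ 2·signedArea(BDG) = 261/4]
6. D_y = -37/4  [DG · AB = 819/4 ∩ 2·signedArea(BDG) = 261/4]
   → D = (-6, -37/4)

B = (2, 0)
D = (-6, -37/4)
F = (10, 2)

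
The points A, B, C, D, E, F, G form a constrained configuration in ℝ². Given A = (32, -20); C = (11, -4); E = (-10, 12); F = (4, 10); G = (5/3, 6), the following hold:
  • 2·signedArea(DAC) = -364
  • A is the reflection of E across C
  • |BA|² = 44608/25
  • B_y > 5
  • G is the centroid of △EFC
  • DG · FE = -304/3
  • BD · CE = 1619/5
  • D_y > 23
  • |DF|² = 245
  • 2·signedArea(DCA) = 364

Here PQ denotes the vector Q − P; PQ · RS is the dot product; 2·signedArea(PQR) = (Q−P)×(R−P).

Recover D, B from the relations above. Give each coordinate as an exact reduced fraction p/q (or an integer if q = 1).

1. D_x = -3  [2·signedArea(DCA) = 364 ∩ DG · FE = -304/3]
2. D_y = 24  [2·signedArea(DCA) = 364 ∩ DG · FE = -304/3]
   → D = (-3, 24)
3. B_x = -8/5  [line 21·x + -16·y + 616/5 = 0 ∩ |BA|² = 44608/25]
4. B_y = 28/5  [line 21·x + -16·y + 616/5 = 0 ∩ |BA|² = 44608/25]
   → B = (-8/5, 28/5)

B = (-8/5, 28/5)
D = (-3, 24)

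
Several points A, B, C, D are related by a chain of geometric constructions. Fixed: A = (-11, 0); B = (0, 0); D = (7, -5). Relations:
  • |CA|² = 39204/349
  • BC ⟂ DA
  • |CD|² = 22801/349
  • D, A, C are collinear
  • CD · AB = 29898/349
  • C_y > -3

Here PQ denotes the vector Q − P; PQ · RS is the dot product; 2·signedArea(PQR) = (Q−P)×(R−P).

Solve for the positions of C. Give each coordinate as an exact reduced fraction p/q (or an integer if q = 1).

1. C_x = -275/349  [D, A, C are collinear ∩ BC ⟂ DA]
2. C_y = -990/349  [D, A, C are collinear ∩ BC ⟂ DA]
   → C = (-275/349, -990/349)

C = (-275/349, -990/349)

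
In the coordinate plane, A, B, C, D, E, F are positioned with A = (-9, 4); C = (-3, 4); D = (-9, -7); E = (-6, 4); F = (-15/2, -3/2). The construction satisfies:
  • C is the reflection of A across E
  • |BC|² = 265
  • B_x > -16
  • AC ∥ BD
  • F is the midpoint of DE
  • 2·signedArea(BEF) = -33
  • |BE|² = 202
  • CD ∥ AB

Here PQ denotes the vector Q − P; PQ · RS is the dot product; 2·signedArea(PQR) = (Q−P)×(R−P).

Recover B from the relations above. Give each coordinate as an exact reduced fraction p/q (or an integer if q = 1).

1. B_x = -15  [AC ∥ BD ∩ CD ∥ AB]
2. B_y = -7  [AC ∥ BD ∩ CD ∥ AB]
   → B = (-15, -7)

B = (-15, -7)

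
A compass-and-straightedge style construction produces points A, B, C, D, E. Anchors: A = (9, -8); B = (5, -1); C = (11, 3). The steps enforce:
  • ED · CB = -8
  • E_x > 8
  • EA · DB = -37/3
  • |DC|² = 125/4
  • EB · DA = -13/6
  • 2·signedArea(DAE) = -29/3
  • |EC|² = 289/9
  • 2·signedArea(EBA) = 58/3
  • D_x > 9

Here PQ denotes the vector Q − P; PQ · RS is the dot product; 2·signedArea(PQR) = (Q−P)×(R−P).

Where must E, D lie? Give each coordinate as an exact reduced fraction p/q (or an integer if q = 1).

D = (10, -5/2)
E = (25/3, -2)

1. E_x = 25/3  [line 7·x + 4·y + -151/3 = 0 ∩ |EC|² = 289/9]
2. E_y = -2  [line 7·x + 4·y + -151/3 = 0 ∩ |EC|² = 289/9]
   → E = (25/3, -2)
3. D_x = 10  [EA · DB = -37/3 ∩ 2·signedArea(DAE) = -29/3]
4. D_y = -5/2  [EA · DB = -37/3 ∩ 2·signedArea(DAE) = -29/3]
   → D = (10, -5/2)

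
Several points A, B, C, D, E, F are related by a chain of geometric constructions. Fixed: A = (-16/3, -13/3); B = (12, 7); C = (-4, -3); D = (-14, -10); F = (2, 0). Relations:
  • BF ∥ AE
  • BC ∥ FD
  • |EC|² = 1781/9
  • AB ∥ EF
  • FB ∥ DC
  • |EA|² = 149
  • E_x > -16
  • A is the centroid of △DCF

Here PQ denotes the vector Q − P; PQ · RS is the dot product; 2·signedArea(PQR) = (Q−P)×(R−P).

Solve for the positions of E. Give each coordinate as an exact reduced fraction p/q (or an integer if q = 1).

E = (-46/3, -34/3)

1. E_x = -46/3  [AB ∥ EF ∩ BF ∥ AE]
2. E_y = -34/3  [AB ∥ EF ∩ BF ∥ AE]
   → E = (-46/3, -34/3)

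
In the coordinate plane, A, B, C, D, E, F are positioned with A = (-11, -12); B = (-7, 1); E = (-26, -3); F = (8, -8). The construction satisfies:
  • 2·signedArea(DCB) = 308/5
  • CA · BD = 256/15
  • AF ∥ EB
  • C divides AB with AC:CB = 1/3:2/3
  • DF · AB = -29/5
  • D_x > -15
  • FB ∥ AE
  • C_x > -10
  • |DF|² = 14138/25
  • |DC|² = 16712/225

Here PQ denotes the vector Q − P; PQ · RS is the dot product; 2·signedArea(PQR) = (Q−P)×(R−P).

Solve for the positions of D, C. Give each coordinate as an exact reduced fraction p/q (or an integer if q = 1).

1. C_x = -29/3  [C divides AB with AC:CB = 1/3:2/3]
2. C_y = -23/3  [C divides AB with AC:CB = 1/3:2/3]
   → C = (-29/3, -23/3)
3. D_x = -73/5  [DF · AB = -29/5 ∩ 2·signedArea(DCB) = 308/5]
4. D_y = -3/5  [DF · AB = -29/5 ∩ 2·signedArea(DCB) = 308/5]
   → D = (-73/5, -3/5)

C = (-29/3, -23/3)
D = (-73/5, -3/5)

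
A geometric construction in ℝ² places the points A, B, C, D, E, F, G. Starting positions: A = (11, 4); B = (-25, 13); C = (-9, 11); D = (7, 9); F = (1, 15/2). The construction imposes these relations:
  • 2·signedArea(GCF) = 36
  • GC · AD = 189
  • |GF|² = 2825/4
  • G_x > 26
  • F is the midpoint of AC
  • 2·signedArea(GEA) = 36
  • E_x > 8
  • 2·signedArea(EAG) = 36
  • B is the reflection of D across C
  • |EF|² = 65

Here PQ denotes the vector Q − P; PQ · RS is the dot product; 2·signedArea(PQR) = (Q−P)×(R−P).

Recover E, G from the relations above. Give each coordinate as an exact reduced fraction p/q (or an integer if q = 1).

1. G_x = 27  [2·signedArea(GCF) = 36 ∩ GC · AD = 189]
2. G_y = 2  [2·signedArea(GCF) = 36 ∩ GC · AD = 189]
   → G = (27, 2)
3. E_x = 9  [line 2·x + 16·y + -122 = 0 ∩ |EF|² = 65]
4. E_y = 13/2  [line 2·x + 16·y + -122 = 0 ∩ |EF|² = 65]
   → E = (9, 13/2)

E = (9, 13/2)
G = (27, 2)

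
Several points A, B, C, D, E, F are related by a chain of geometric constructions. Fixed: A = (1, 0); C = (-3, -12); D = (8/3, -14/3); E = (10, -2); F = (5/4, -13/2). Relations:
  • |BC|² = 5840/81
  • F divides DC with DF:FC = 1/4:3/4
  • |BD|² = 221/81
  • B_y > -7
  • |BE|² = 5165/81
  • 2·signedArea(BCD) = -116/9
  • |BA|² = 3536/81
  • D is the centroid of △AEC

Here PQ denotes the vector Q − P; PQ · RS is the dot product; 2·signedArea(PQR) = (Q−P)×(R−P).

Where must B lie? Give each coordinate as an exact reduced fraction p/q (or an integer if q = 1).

1. B_x = 29/9  [line -22/3·x + 17/3·y + 530/9 = 0 ∩ |BC|² = 5840/81]
2. B_y = -56/9  [line -22/3·x + 17/3·y + 530/9 = 0 ∩ |BC|² = 5840/81]
   → B = (29/9, -56/9)

B = (29/9, -56/9)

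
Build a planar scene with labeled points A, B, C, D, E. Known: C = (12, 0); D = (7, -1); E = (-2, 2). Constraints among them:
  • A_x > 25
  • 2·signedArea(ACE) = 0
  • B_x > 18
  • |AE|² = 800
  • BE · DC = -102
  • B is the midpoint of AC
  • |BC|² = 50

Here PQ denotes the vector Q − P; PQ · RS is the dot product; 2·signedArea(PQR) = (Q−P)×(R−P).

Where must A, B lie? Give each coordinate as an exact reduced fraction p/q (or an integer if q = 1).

A = (26, -2)
B = (19, -1)

1. A_x = 26  [line -2·x + -14·y + 24 = 0 ∩ |AE|² = 800]
2. A_y = -2  [line -2·x + -14·y + 24 = 0 ∩ |AE|² = 800]
   → A = (26, -2)
3. B_x = 19  [B is the midpoint of AC]
4. B_y = -1  [B is the midpoint of AC]
   → B = (19, -1)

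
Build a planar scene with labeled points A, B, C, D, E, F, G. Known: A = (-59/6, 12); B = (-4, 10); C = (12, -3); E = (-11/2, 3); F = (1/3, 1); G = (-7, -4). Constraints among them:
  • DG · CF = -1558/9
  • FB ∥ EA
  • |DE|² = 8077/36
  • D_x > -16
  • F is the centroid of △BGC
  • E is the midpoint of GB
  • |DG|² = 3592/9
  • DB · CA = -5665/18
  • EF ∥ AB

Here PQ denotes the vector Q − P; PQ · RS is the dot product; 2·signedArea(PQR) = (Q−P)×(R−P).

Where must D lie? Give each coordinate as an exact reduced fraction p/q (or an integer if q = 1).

D = (-47/3, 14)

1. D_x = -47/3  [DG · CF = -1558/9 ∩ DB · CA = -5665/18]
2. D_y = 14  [DG · CF = -1558/9 ∩ DB · CA = -5665/18]
   → D = (-47/3, 14)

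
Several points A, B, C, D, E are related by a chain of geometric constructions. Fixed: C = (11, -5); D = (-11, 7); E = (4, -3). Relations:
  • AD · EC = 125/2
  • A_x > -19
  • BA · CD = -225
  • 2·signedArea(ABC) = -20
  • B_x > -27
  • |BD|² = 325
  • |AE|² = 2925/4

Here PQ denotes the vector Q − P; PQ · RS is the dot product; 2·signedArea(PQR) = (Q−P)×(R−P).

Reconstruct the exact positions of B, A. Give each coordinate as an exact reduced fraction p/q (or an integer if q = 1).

A = (-37/2, 12)
B = (-26, 17)

1. A_x = -37/2  [line -7·x + 2·y + -307/2 = 0 ∩ |AE|² = 2925/4]
2. A_y = 12  [line -7·x + 2·y + -307/2 = 0 ∩ |AE|² = 2925/4]
   → A = (-37/2, 12)
3. B_x = -26  [BA · CD = -225 ∩ 2·signedArea(ABC) = -20]
4. B_y = 17  [BA · CD = -225 ∩ 2·signedArea(ABC) = -20]
   → B = (-26, 17)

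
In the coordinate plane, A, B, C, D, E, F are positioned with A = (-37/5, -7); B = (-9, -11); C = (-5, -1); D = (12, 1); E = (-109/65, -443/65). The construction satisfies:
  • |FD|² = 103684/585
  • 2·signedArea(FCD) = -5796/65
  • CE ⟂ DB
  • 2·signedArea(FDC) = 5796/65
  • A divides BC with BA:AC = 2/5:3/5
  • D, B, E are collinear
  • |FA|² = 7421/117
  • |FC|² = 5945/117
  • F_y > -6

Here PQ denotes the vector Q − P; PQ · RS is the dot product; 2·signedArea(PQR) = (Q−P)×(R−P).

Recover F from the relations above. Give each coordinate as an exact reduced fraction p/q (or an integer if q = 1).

1. F_x = 86/195  [line 2·x + -17·y + -6251/65 = 0 ∩ |FC|² = 5945/117]
2. F_y = -1093/195  [line 2·x + -17·y + -6251/65 = 0 ∩ |FC|² = 5945/117]
   → F = (86/195, -1093/195)

F = (86/195, -1093/195)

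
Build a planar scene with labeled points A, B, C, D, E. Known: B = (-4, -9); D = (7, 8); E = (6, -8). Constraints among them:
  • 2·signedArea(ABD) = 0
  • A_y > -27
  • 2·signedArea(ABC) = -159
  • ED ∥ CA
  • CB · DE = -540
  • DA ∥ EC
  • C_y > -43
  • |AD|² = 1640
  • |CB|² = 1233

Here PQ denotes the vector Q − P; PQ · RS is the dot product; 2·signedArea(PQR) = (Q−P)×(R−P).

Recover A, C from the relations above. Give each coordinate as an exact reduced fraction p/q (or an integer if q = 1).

1. C_x = -16  [line 1·x + 16·y + 688 = 0 ∩ |CB|² = 1233]
2. C_y = -42  [line 1·x + 16·y + 688 = 0 ∩ |CB|² = 1233]
   → C = (-16, -42)
3. A_x = -15  [2·signedArea(ABD) = 0 ∩ ED ∥ CA]
4. A_y = -26  [2·signedArea(ABD) = 0 ∩ ED ∥ CA]
   → A = (-15, -26)

A = (-15, -26)
C = (-16, -42)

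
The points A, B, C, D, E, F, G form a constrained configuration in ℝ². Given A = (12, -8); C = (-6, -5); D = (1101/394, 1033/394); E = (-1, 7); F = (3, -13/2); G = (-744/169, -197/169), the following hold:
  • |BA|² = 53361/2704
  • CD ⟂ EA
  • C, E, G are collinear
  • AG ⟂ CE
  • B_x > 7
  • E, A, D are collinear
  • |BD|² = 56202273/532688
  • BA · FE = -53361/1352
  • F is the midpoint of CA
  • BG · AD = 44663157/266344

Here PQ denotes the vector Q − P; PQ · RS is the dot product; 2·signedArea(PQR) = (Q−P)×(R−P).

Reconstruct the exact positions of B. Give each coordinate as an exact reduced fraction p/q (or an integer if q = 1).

B = (1335/169, -4253/676)

1. B_x = 1335/169  [BG · AD = 44663157/266344 ∩ BA · FE = -53361/1352]
2. B_y = -4253/676  [BG · AD = 44663157/266344 ∩ BA · FE = -53361/1352]
   → B = (1335/169, -4253/676)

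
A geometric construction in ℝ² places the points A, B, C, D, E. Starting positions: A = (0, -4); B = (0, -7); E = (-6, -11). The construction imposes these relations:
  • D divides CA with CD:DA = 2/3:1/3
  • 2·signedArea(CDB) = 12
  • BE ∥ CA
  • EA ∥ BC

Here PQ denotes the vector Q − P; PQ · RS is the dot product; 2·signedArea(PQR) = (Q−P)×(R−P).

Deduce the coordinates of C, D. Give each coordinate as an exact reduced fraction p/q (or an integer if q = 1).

1. C_x = 6  [BE ∥ CA ∩ EA ∥ BC]
2. C_y = 0  [BE ∥ CA ∩ EA ∥ BC]
   → C = (6, 0)
3. D_x = 2  [D divides CA with CD:DA = 2/3:1/3]
4. D_y = -8/3  [D divides CA with CD:DA = 2/3:1/3]
   → D = (2, -8/3)

C = (6, 0)
D = (2, -8/3)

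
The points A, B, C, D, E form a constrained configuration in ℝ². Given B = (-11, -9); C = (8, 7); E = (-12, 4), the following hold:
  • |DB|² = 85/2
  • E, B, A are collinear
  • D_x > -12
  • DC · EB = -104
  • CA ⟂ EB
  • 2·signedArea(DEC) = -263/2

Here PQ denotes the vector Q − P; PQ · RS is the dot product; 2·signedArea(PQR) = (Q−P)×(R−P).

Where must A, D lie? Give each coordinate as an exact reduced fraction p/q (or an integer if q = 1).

A = (-2059/170, 927/170)
D = (-23/2, -5/2)

1. A_x = -2059/170  [E, B, A are collinear ∩ CA ⟂ EB]
2. A_y = 927/170  [E, B, A are collinear ∩ CA ⟂ EB]
   → A = (-2059/170, 927/170)
3. D_x = -23/2  [2·signedArea(DEC) = -263/2 ∩ DC · EB = -104]
4. D_y = -5/2  [2·signedArea(DEC) = -263/2 ∩ DC · EB = -104]
   → D = (-23/2, -5/2)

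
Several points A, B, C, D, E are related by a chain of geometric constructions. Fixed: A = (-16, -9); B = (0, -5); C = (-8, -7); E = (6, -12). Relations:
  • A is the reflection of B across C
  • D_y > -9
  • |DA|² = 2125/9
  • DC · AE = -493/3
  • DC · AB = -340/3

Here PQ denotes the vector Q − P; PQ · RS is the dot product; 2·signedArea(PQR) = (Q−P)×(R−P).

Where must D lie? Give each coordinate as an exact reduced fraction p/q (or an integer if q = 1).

D = (-2/3, -8)

1. D_x = -2/3  [DC · AE = -493/3 ∩ DC · AB = -340/3]
2. D_y = -8  [DC · AE = -493/3 ∩ DC · AB = -340/3]
   → D = (-2/3, -8)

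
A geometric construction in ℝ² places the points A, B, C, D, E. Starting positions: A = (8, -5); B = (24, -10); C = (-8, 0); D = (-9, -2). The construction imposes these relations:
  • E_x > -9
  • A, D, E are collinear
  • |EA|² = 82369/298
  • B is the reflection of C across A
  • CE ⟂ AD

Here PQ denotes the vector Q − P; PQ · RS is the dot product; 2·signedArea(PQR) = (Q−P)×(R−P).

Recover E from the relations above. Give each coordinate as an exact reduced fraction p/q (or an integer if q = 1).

E = (-2495/298, -629/298)

1. E_x = -2495/298  [A, D, E are collinear ∩ CE ⟂ AD]
2. E_y = -629/298  [A, D, E are collinear ∩ CE ⟂ AD]
   → E = (-2495/298, -629/298)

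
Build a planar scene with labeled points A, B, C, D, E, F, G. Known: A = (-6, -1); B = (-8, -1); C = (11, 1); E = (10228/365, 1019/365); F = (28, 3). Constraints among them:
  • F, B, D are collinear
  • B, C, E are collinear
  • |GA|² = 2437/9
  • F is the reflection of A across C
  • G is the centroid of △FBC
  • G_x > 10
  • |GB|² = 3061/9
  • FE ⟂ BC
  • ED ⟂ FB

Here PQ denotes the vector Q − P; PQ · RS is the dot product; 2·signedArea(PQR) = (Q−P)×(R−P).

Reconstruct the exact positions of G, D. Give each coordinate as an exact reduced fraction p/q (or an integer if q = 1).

1. G_x = 31/3  [G is the centroid of △FBC]
2. G_y = 1  [G is the centroid of △FBC]
   → G = (31/3, 1)
3. D_x = 419002/14965  [F, B, D are collinear ∩ ED ⟂ FB]
4. D_y = 44893/14965  [F, B, D are collinear ∩ ED ⟂ FB]
   → D = (419002/14965, 44893/14965)

D = (419002/14965, 44893/14965)
G = (31/3, 1)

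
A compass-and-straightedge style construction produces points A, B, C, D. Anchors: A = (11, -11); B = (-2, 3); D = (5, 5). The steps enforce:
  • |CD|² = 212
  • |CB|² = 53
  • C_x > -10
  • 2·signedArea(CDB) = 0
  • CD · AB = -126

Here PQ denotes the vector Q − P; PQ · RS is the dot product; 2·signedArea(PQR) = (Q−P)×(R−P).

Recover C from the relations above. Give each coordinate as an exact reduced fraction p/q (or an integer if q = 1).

C = (-9, 1)

1. C_x = -9  [2·signedArea(CDB) = 0 ∩ CD · AB = -126]
2. C_y = 1  [2·signedArea(CDB) = 0 ∩ CD · AB = -126]
   → C = (-9, 1)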